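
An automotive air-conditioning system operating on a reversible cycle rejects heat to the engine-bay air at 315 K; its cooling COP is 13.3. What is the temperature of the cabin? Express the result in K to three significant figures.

For a Carnot refrigerator COP_R = T_C/(T_H − T_C), so T_C = COP·T_H/(1 + COP).
With T_H = 315.00 K, T_C = 13.3 × 315.00/14.30 = 292.97 K.

293 K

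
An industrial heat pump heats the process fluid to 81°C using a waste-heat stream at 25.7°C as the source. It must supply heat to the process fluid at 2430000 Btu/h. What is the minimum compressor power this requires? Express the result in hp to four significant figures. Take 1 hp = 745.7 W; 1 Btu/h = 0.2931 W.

In absolute terms T_C = 298.85 K and T_H = 354.15 K, so ΔT = 55.30 K.
COP_Carnot = T_H/ΔT = 354.15/55.30 = 6.404.
Ẇ_min = Q̇/COP_Carnot = 2430000/6.404 = 379400 Btu/h = 149.1 hp.

149.1 hp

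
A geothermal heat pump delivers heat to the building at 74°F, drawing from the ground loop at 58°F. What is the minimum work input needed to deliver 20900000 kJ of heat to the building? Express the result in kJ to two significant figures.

In absolute terms T_C = 287.59 K and T_H = 296.48 K, so ΔT = 8.889 K.
The reversible limit is COP_HP = T_H/ΔT = 33.35, so W_min = Q_H/COP = Q_H·ΔT/T_H.
W_min = 20900000 × 8.889/296.48 = 626600 kJ.

630000 kJ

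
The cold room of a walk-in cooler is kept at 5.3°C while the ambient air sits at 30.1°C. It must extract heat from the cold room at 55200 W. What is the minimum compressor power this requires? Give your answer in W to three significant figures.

4920 W

In absolute terms T_C = 278.45 K and T_H = 303.25 K, so ΔT = 24.80 K.
COP_Carnot = T_C/ΔT = 278.45/24.80 = 11.23.
Ẇ_min = Q̇/COP_Carnot = 55200/11.23 = 4916 W.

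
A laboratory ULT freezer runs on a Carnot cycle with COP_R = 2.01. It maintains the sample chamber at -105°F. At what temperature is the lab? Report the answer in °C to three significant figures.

21.9 °C

COP_R = T_C/(T_H − T_C) gives T_H − T_C = T_C/COP.
With T_C = 197.04 K, T_H = 197.04 × (1 + 1/2.01) = 295.07 K.
Converting, 295.07 K = 21.92°C.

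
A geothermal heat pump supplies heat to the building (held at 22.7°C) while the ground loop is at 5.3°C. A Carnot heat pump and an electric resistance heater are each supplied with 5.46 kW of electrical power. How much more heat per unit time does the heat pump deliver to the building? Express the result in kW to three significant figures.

In absolute terms T_C = 278.45 K and T_H = 295.85 K, so ΔT = 17.40 K.
COP_Carnot = T_H/ΔT = 295.85/17.40 = 17.00.
The heat pump delivers Q̇_H = COP × Ẇ = 92.84 kW; the resistance heater delivers Ẇ = 5.460 kW.
Extra = (COP − 1)·Ẇ = 87.38 kW.

87.4 kW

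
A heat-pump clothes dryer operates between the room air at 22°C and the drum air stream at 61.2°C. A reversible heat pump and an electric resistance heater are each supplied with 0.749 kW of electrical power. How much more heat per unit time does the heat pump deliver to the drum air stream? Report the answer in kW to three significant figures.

5.64 kW

In absolute terms T_C = 295.15 K and T_H = 334.35 K, so ΔT = 39.20 K.
COP_Carnot = T_H/ΔT = 334.35/39.20 = 8.529.
The heat pump delivers Q̇_H = COP × Ẇ = 6.388 kW; the resistance heater delivers Ẇ = 0.7490 kW.
Extra = (COP − 1)·Ẇ = 5.639 kW.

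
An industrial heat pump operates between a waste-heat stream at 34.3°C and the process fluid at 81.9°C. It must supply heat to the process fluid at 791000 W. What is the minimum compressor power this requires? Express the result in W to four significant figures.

106000 W

In absolute terms T_C = 307.45 K and T_H = 355.05 K, so ΔT = 47.60 K.
COP_Carnot = T_H/ΔT = 355.05/47.60 = 7.459.
Ẇ_min = Q̇/COP_Carnot = 791000/7.459 = 106000 W.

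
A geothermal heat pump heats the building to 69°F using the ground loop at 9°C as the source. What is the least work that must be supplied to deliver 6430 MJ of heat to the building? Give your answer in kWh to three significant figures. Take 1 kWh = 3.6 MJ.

70.3 kWh

In absolute terms T_C = 282.15 K and T_H = 293.71 K, so ΔT = 11.56 K.
The reversible limit is COP_HP = T_H/ΔT = 25.42, so W_min = Q_H/COP = Q_H·ΔT/T_H.
W_min = 6430 × 11.56/293.71 = 253.0 MJ = 70.27 kWh.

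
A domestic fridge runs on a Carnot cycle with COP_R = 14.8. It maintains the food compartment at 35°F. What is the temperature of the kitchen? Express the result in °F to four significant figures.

COP_R = T_C/(T_H − T_C) gives T_H − T_C = T_C/COP.
With T_C = 274.82 K, T_H = 274.82 × (1 + 1/14.8) = 293.39 K.
Converting, 293.39 K = 68.42°F.

68.42 °F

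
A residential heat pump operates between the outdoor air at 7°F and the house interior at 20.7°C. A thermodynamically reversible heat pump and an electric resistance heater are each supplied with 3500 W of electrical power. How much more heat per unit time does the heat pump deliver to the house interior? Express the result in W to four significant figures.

26230 W

In absolute terms T_C = 259.26 K and T_H = 293.85 K, so ΔT = 34.59 K.
COP_Carnot = T_H/ΔT = 293.85/34.59 = 8.496.
The heat pump delivers Q̇_H = COP × Ẇ = 29730 W; the resistance heater delivers Ẇ = 3500 W.
Extra = (COP − 1)·Ẇ = 26230 W.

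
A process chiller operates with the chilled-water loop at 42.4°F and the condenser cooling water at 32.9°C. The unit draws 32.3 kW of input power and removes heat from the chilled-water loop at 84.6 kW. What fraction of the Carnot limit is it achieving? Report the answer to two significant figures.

0.25

COP_actual = Q̇_C/Ẇ = 84.60/32.30 = 2.619.
In absolute terms T_C = 278.93 K and T_H = 306.05 K, so ΔT = 27.12 K.
COP_Carnot = T_C/ΔT = 278.93/27.12 = 10.28.
η_II = COP_actual/COP_Carnot = 2.619/10.28 = 0.2547.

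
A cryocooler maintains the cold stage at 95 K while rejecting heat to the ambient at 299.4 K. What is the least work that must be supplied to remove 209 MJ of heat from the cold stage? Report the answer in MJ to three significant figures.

The reservoir spacing is ΔT = 299.4 − 95 = 204.4 K.
The reversible limit is COP_R = T_C/ΔT = 0.4648, so W_min = Q_C/COP = Q_C·ΔT/T_C.
W_min = 209.0 × 204.4/95.00 = 449.7 MJ.

450 MJ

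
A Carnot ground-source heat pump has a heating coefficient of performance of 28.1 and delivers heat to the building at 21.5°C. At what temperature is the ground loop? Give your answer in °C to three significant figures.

11.0 °C

COP_HP = T_H/(T_H − T_C) gives T_H − T_C = T_H/COP.
With T_H = 294.65 K, T_C = 294.65 × (1 − 1/28.1) = 284.16 K.
Converting, 284.16 K = 11.01°C.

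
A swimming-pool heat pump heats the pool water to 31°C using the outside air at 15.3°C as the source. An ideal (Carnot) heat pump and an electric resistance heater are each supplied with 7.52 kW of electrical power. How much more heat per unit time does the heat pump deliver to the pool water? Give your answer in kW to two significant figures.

140 kW

In absolute terms T_C = 288.45 K and T_H = 304.15 K, so ΔT = 15.70 K.
COP_Carnot = T_H/ΔT = 304.15/15.70 = 19.37.
The heat pump delivers Q̇_H = COP × Ẇ = 145.7 kW; the resistance heater delivers Ẇ = 7.520 kW.
Extra = (COP − 1)·Ẇ = 138.2 kW.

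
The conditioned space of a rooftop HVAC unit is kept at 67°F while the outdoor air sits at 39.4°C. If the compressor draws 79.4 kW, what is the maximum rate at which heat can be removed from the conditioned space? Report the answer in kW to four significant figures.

1164 kW

In absolute terms T_C = 292.59 K and T_H = 312.55 K, so ΔT = 19.96 K.
COP_Carnot = T_C/ΔT = 292.59/19.96 = 14.66.
Q̇_max = COP_Carnot × Ẇ = 14.66 × 79.40 kW = 1164 kW.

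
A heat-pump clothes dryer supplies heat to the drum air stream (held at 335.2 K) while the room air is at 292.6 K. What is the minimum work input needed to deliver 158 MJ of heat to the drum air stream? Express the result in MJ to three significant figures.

20.1 MJ

The reservoir spacing is ΔT = 335.2 − 292.6 = 42.60 K.
The reversible limit is COP_HP = T_H/ΔT = 7.869, so W_min = Q_H/COP = Q_H·ΔT/T_H.
W_min = 158.0 × 42.60/335.20 = 20.08 MJ.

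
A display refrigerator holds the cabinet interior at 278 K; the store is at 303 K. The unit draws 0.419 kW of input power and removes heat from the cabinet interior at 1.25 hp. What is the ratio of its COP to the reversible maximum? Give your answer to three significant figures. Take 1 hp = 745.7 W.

0.200

Converting, Q̇_C = 1.250 hp = 0.9321 kW, so COP_actual = Q̇_C/Ẇ = 0.9321/0.4190 = 2.225.
The reservoir spacing is ΔT = 303 − 278 = 25.00 K.
COP_Carnot = T_C/ΔT = 278.00/25.00 = 11.12.
η_II = COP_actual/COP_Carnot = 2.225/11.12 = 0.2001.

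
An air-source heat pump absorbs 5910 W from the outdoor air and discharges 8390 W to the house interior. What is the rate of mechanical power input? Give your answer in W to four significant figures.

2480 W

For a cyclic device the first law requires Q̇_H = Q̇_C + Ẇ.
Ẇ = Q̇_H − Q̇_C = 2480 W.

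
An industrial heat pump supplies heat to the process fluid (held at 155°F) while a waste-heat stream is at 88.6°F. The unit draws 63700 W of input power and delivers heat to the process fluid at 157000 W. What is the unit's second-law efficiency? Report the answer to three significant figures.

COP_actual = Q̇_H/Ẇ = 157000/63700 = 2.465.
In absolute terms T_C = 304.59 K and T_H = 341.48 K, so ΔT = 36.89 K.
COP_Carnot = T_H/ΔT = 341.48/36.89 = 9.257.
η_II = COP_actual/COP_Carnot = 2.465/9.257 = 0.2662.

0.266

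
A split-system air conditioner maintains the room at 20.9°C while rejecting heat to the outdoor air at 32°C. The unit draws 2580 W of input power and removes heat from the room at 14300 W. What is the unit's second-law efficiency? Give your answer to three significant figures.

0.209

COP_actual = Q̇_C/Ẇ = 14300/2580 = 5.543.
In absolute terms T_C = 294.05 K and T_H = 305.15 K, so ΔT = 11.10 K.
COP_Carnot = T_C/ΔT = 294.05/11.10 = 26.49.
η_II = COP_actual/COP_Carnot = 5.543/26.49 = 0.2092.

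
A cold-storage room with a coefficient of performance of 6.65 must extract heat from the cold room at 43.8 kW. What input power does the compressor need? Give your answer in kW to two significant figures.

Ẇ = Q̇_C/COP = 43.80/6.65 = 6.586 kW.

6.6 kW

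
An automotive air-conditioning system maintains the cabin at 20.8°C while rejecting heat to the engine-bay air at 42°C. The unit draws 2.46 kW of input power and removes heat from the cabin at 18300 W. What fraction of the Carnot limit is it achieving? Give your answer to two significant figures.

0.54

Converting, Q̇_C = 18300 W = 18.30 kW, so COP_actual = Q̇_C/Ẇ = 18.30/2.460 = 7.439.
In absolute terms T_C = 293.95 K and T_H = 315.15 K, so ΔT = 21.20 K.
COP_Carnot = T_C/ΔT = 293.95/21.20 = 13.87.
η_II = COP_actual/COP_Carnot = 7.439/13.87 = 0.5365.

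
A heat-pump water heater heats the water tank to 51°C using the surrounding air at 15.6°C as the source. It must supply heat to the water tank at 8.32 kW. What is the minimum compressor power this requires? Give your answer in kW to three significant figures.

0.909 kW

In absolute terms T_C = 288.75 K and T_H = 324.15 K, so ΔT = 35.40 K.
COP_Carnot = T_H/ΔT = 324.15/35.40 = 9.157.
Ẇ_min = Q̇/COP_Carnot = 8.320/9.157 = 0.9086 kW.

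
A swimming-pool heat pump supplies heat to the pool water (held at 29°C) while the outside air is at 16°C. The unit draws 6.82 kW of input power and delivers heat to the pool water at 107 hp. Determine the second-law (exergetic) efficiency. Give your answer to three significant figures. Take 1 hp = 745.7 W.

Converting, Q̇_H = 107.0 hp = 79.79 kW, so COP_actual = Q̇_H/Ẇ = 79.79/6.820 = 11.70.
In absolute terms T_C = 289.15 K and T_H = 302.15 K, so ΔT = 13.00 K.
COP_Carnot = T_H/ΔT = 302.15/13.00 = 23.24.
η_II = COP_actual/COP_Carnot = 11.70/23.24 = 0.5034.

0.503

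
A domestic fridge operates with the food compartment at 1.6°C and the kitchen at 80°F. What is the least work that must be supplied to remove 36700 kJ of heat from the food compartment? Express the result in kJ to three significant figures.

3350 kJ

In absolute terms T_C = 274.75 K and T_H = 299.82 K, so ΔT = 25.07 K.
The reversible limit is COP_R = T_C/ΔT = 10.96, so W_min = Q_C/COP = Q_C·ΔT/T_C.
W_min = 36700 × 25.07/274.75 = 3348 kJ.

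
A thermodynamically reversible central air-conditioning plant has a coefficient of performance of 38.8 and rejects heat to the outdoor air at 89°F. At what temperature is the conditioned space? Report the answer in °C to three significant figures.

For a Carnot refrigerator COP_R = T_C/(T_H − T_C), so T_C = COP·T_H/(1 + COP).
With T_H = 304.82 K, T_C = 38.8 × 304.82/39.80 = 297.16 K.
Converting, 297.16 K = 24.01°C.

24.0 °C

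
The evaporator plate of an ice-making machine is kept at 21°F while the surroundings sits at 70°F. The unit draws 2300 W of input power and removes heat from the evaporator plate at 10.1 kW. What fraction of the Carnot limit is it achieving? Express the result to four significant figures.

0.4477

Converting, Q̇_C = 10.10 kW = 10100 W, so COP_actual = Q̇_C/Ẇ = 10100/2300 = 4.391.
In absolute terms T_C = 267.04 K and T_H = 294.26 K, so ΔT = 27.22 K.
COP_Carnot = T_C/ΔT = 267.04/27.22 = 9.810.
η_II = COP_actual/COP_Carnot = 4.391/9.810 = 0.4477.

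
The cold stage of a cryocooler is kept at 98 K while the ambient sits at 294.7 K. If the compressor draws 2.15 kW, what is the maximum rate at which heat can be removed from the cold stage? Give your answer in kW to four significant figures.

1.071 kW

The reservoir spacing is ΔT = 294.7 − 98 = 196.7 K.
COP_Carnot = T_C/ΔT = 98.00/196.7 = 0.4982.
Q̇_max = COP_Carnot × Ẇ = 0.4982 × 2.150 kW = 1.071 kW.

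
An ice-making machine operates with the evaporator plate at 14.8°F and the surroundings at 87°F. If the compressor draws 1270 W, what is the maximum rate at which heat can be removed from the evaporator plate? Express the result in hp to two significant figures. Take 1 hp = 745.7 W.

11 hp

In absolute terms T_C = 263.59 K and T_H = 303.71 K, so ΔT = 40.11 K.
COP_Carnot = T_C/ΔT = 263.59/40.11 = 6.572.
Q̇_max = COP_Carnot × Ẇ = 6.572 × 1270 W = 8346 W = 11.19 hp.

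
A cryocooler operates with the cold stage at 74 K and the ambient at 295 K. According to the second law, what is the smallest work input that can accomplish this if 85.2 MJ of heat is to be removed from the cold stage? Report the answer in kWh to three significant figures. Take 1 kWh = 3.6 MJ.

70.7 kWh

The reservoir spacing is ΔT = 295 − 74 = 221.0 K.
The reversible limit is COP_R = T_C/ΔT = 0.3348, so W_min = Q_C/COP = Q_C·ΔT/T_C.
W_min = 85.20 × 221.0/74.00 = 254.4 MJ = 70.68 kWh.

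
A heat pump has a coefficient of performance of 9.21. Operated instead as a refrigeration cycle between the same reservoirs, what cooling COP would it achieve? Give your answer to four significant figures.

8.210

Since Q_H = Q_C + W for any cycle, COP_R = Q_C/W = Q_H/W − 1.
COP_R = 9.21 − 1 = 8.21.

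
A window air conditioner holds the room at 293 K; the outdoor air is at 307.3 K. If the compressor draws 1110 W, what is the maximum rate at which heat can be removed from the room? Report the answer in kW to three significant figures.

The reservoir spacing is ΔT = 307.3 − 293 = 14.30 K.
COP_Carnot = T_C/ΔT = 293.00/14.30 = 20.49.
Q̇_max = COP_Carnot × Ẇ = 20.49 × 1110 W = 22740 W = 22.74 kW.

22.7 kW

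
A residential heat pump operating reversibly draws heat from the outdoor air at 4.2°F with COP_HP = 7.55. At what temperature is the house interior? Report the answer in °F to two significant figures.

75 °F

COP_HP = T_H/(T_H − T_C) rearranges to T_H = COP·T_C/(COP − 1).
With T_C = 257.71 K, T_H = 7.55 × 257.71/6.550 = 297.05 K.
Converting, 297.05 K = 75.02°F.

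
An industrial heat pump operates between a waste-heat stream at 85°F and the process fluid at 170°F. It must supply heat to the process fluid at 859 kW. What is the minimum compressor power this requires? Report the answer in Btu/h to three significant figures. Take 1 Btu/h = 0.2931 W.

396000 Btu/h

In absolute terms T_C = 302.59 K and T_H = 349.82 K, so ΔT = 47.22 K.
COP_Carnot = T_H/ΔT = 349.82/47.22 = 7.408.
Ẇ_min = Q̇/COP_Carnot = 859.0/7.408 = 116.0 kW = 395600 Btu/h.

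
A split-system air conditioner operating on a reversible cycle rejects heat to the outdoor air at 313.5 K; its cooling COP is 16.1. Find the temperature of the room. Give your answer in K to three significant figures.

295 K

For a Carnot refrigerator COP_R = T_C/(T_H − T_C), so T_C = COP·T_H/(1 + COP).
With T_H = 313.50 K, T_C = 16.1 × 313.50/17.10 = 295.17 K.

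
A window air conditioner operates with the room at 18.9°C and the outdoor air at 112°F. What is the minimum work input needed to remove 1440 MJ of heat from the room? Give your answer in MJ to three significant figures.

In absolute terms T_C = 292.05 K and T_H = 317.59 K, so ΔT = 25.54 K.
The reversible limit is COP_R = T_C/ΔT = 11.43, so W_min = Q_C/COP = Q_C·ΔT/T_C.
W_min = 1440 × 25.54/292.05 = 126.0 MJ.

126 MJ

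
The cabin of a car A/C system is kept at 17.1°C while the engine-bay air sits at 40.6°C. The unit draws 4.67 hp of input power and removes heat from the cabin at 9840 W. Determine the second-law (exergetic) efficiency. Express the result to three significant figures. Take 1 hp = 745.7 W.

Converting, Q̇_C = 9840 W = 13.20 hp, so COP_actual = Q̇_C/Ẇ = 13.20/4.670 = 2.826.
In absolute terms T_C = 290.25 K and T_H = 313.75 K, so ΔT = 23.50 K.
COP_Carnot = T_C/ΔT = 290.25/23.50 = 12.35.
η_II = COP_actual/COP_Carnot = 2.826/12.35 = 0.2288.

0.229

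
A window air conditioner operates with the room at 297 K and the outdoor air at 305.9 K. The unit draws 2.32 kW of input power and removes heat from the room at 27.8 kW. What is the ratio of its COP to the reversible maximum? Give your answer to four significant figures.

0.3591

COP_actual = Q̇_C/Ẇ = 27.80/2.320 = 11.98.
The reservoir spacing is ΔT = 305.9 − 297 = 8.900 K.
COP_Carnot = T_C/ΔT = 297.00/8.900 = 33.37.
η_II = COP_actual/COP_Carnot = 11.98/33.37 = 0.3591.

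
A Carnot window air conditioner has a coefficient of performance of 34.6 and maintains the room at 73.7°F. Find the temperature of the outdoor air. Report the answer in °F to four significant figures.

COP_R = T_C/(T_H − T_C) gives T_H − T_C = T_C/COP.
With T_C = 296.32 K, T_H = 296.32 × (1 + 1/34.6) = 304.88 K.
Converting, 304.88 K = 89.12°F.

89.12 °F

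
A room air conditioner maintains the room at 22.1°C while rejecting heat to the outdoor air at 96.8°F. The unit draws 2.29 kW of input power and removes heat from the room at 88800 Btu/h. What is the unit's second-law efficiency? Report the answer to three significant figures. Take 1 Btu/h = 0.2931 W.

0.535

Converting, Q̇_C = 88800 Btu/h = 26.03 kW, so COP_actual = Q̇_C/Ẇ = 26.03/2.290 = 11.37.
In absolute terms T_C = 295.25 K and T_H = 309.15 K, so ΔT = 13.90 K.
COP_Carnot = T_C/ΔT = 295.25/13.90 = 21.24.
η_II = COP_actual/COP_Carnot = 11.37/21.24 = 0.5351.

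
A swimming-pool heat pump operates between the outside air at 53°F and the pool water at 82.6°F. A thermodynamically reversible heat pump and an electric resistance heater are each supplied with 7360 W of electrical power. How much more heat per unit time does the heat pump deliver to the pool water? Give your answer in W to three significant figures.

In absolute terms T_C = 284.82 K and T_H = 301.26 K, so ΔT = 16.44 K.
COP_Carnot = T_H/ΔT = 301.26/16.44 = 18.32.
The heat pump delivers Q̇_H = COP × Ẇ = 134800 W; the resistance heater delivers Ẇ = 7360 W.
Extra = (COP − 1)·Ẇ = 127500 W.

127000 W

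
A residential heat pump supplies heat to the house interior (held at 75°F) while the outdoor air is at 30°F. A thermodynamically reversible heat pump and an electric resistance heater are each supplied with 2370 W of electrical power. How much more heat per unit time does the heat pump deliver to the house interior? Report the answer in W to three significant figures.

25800 W

In absolute terms T_C = 272.04 K and T_H = 297.04 K, so ΔT = 25.00 K.
COP_Carnot = T_H/ΔT = 297.04/25.00 = 11.88.
The heat pump delivers Q̇_H = COP × Ẇ = 28160 W; the resistance heater delivers Ẇ = 2370 W.
Extra = (COP − 1)·Ẇ = 25790 W.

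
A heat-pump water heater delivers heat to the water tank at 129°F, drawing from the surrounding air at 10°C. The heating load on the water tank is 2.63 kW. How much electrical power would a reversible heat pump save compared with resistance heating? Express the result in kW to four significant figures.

2.277 kW

In absolute terms T_C = 283.15 K and T_H = 327.04 K, so ΔT = 43.89 K.
COP_Carnot = T_H/ΔT = 327.04/43.89 = 7.452.
Resistance heating needs Ẇ_res = Q̇_H = 2.630 kW; the reversible heat pump needs only Ẇ_hp = Q̇_H/COP = 0.3529 kW.
Saving = 2.630 − 0.3529 = 2.277 kW.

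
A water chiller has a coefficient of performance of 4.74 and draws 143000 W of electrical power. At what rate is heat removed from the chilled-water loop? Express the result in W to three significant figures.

678000 W

Q̇_C = COP × Ẇ = 4.74 × 143000 = 677800 W.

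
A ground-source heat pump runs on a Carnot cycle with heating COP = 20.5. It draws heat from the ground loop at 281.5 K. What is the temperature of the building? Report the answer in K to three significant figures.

296 K

COP_HP = T_H/(T_H − T_C) rearranges to T_H = COP·T_C/(COP − 1).
With T_C = 281.50 K, T_H = 20.5 × 281.50/19.50 = 295.94 K.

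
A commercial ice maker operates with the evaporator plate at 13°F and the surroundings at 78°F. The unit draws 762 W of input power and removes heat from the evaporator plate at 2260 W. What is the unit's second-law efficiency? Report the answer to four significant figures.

0.4079

COP_actual = Q̇_C/Ẇ = 2260/762.0 = 2.966.
In absolute terms T_C = 262.59 K and T_H = 298.71 K, so ΔT = 36.11 K.
COP_Carnot = T_C/ΔT = 262.59/36.11 = 7.272.
η_II = COP_actual/COP_Carnot = 2.966/7.272 = 0.4079.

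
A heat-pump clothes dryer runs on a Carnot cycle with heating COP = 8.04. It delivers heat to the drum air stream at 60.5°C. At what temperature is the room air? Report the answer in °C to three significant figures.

COP_HP = T_H/(T_H − T_C) gives T_H − T_C = T_H/COP.
With T_H = 333.65 K, T_C = 333.65 × (1 − 1/8.04) = 292.15 K.
Converting, 292.15 K = 19.00°C.

19.0 °C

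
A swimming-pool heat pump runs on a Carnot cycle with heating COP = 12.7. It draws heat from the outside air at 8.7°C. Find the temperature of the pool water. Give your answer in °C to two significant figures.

COP_HP = T_H/(T_H − T_C) rearranges to T_H = COP·T_C/(COP − 1).
With T_C = 281.85 K, T_H = 12.7 × 281.85/11.70 = 305.94 K.
Converting, 305.94 K = 32.79°C.

33 °C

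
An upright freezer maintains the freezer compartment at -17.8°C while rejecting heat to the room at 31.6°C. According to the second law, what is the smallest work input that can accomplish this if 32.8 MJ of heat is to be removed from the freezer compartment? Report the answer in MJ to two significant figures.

In absolute terms T_C = 255.35 K and T_H = 304.75 K, so ΔT = 49.40 K.
The reversible limit is COP_R = T_C/ΔT = 5.169, so W_min = Q_C/COP = Q_C·ΔT/T_C.
W_min = 32.80 × 49.40/255.35 = 6.345 MJ.

6.3 MJ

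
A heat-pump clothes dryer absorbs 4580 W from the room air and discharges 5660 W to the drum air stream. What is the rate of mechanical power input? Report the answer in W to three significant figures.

For a cyclic device the first law requires Q̇_H = Q̇_C + Ẇ.
Ẇ = Q̇_H − Q̇_C = 1080 W.

1080 W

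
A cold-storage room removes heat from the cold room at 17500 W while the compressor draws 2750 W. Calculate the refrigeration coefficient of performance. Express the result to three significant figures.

The first law gives Q̇_H = Q̇_C + Ẇ, so the three rates are Q̇_C = 17500, Q̇_H = 20250, Ẇ = 2750 W.
COP_R = Q̇_C/Ẇ = 17500/2750 = 6.364.

6.36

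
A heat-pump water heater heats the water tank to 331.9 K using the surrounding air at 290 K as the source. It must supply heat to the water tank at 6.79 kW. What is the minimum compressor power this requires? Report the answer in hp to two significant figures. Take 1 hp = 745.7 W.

1.1 hp

The reservoir spacing is ΔT = 331.9 − 290 = 41.90 K.
COP_Carnot = T_H/ΔT = 331.90/41.90 = 7.921.
Ẇ_min = Q̇/COP_Carnot = 6.790/7.921 = 0.8572 kW = 1.150 hp.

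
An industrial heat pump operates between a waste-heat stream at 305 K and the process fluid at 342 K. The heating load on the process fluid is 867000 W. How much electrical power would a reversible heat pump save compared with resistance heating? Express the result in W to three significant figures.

The reservoir spacing is ΔT = 342 − 305 = 37.00 K.
COP_Carnot = T_H/ΔT = 342.00/37.00 = 9.243.
Resistance heating needs Ẇ_res = Q̇_H = 867000 W; the reversible heat pump needs only Ẇ_hp = Q̇_H/COP = 93800 W.
Saving = 867000 − 93800 = 773200 W.

773000 W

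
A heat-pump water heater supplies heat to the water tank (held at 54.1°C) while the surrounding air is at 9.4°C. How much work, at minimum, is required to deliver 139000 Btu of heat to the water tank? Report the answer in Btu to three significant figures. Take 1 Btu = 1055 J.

19000 Btu

In absolute terms T_C = 282.55 K and T_H = 327.25 K, so ΔT = 44.70 K.
The reversible limit is COP_HP = T_H/ΔT = 7.321, so W_min = Q_H/COP = Q_H·ΔT/T_H.
W_min = 139000 × 44.70/327.25 = 18990 Btu.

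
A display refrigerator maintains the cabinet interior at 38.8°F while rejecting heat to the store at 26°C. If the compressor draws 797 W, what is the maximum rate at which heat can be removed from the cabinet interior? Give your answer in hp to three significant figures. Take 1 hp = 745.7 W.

13.3 hp

In absolute terms T_C = 276.93 K and T_H = 299.15 K, so ΔT = 22.22 K.
COP_Carnot = T_C/ΔT = 276.93/22.22 = 12.46.
Q̇_max = COP_Carnot × Ẇ = 12.46 × 797.0 W = 9932 W = 13.32 hp.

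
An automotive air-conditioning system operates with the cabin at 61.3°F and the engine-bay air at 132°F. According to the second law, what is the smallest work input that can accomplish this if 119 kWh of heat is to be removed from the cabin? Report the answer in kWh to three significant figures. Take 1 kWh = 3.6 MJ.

In absolute terms T_C = 289.43 K and T_H = 328.71 K, so ΔT = 39.28 K.
The reversible limit is COP_R = T_C/ΔT = 7.369, so W_min = Q_C/COP = Q_C·ΔT/T_C.
W_min = 119.0 × 39.28/289.43 = 16.15 kWh.

16.1 kWh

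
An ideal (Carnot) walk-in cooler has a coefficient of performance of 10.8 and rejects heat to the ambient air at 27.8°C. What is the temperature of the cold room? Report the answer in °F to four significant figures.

36.13 °F

For a Carnot refrigerator COP_R = T_C/(T_H − T_C), so T_C = COP·T_H/(1 + COP).
With T_H = 300.95 K, T_C = 10.8 × 300.95/11.80 = 275.45 K.
Converting, 275.45 K = 36.13°F.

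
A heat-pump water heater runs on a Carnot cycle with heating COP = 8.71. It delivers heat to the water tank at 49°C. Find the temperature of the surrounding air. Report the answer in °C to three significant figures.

COP_HP = T_H/(T_H − T_C) gives T_H − T_C = T_H/COP.
With T_H = 322.15 K, T_C = 322.15 × (1 − 1/8.71) = 285.16 K.
Converting, 285.16 K = 12.01°C.

12.0 °C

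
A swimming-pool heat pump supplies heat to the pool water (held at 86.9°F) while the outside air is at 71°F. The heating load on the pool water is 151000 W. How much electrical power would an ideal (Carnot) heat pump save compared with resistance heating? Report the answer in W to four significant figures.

146600 W

In absolute terms T_C = 294.82 K and T_H = 303.65 K, so ΔT = 8.833 K.
COP_Carnot = T_H/ΔT = 303.65/8.833 = 34.38.
Resistance heating needs Ẇ_res = Q̇_H = 151000 W; the reversible heat pump needs only Ẇ_hp = Q̇_H/COP = 4393 W.
Saving = 151000 − 4393 = 146600 W.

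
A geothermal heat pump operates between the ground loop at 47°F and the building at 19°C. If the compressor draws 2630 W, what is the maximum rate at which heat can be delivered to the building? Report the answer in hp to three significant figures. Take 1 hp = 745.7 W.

In absolute terms T_C = 281.48 K and T_H = 292.15 K, so ΔT = 10.67 K.
COP_Carnot = T_H/ΔT = 292.15/10.67 = 27.39.
Q̇_max = COP_Carnot × Ẇ = 27.39 × 2630 W = 72030 W = 96.60 hp.

96.6 hp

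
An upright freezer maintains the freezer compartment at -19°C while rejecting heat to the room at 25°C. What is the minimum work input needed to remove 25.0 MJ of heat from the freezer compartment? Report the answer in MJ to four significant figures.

4.328 MJ

In absolute terms T_C = 254.15 K and T_H = 298.15 K, so ΔT = 44.00 K.
The reversible limit is COP_R = T_C/ΔT = 5.776, so W_min = Q_C/COP = Q_C·ΔT/T_C.
W_min = 25.00 × 44.00/254.15 = 4.328 MJ.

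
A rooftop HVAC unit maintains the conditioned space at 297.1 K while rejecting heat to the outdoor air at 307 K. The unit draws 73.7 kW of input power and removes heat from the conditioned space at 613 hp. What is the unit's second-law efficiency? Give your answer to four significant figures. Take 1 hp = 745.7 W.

0.2067

Converting, Q̇_C = 613.0 hp = 457.1 kW, so COP_actual = Q̇_C/Ẇ = 457.1/73.70 = 6.202.
The reservoir spacing is ΔT = 307 − 297.1 = 9.900 K.
COP_Carnot = T_C/ΔT = 297.10/9.900 = 30.01.
η_II = COP_actual/COP_Carnot = 6.202/30.01 = 0.2067.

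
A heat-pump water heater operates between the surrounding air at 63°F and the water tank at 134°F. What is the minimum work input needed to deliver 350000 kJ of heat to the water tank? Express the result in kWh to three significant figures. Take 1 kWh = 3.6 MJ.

In absolute terms T_C = 290.37 K and T_H = 329.82 K, so ΔT = 39.44 K.
The reversible limit is COP_HP = T_H/ΔT = 8.362, so W_min = Q_H/COP = Q_H·ΔT/T_H.
W_min = 350000 × 39.44/329.82 = 41860 kJ = 11.63 kWh.

11.6 kWh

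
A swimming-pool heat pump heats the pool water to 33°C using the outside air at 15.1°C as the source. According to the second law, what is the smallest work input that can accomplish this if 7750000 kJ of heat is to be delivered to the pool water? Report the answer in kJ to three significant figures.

453000 kJ

In absolute terms T_C = 288.25 K and T_H = 306.15 K, so ΔT = 17.90 K.
The reversible limit is COP_HP = T_H/ΔT = 17.10, so W_min = Q_H/COP = Q_H·ΔT/T_H.
W_min = 7750000 × 17.90/306.15 = 453100 kJ.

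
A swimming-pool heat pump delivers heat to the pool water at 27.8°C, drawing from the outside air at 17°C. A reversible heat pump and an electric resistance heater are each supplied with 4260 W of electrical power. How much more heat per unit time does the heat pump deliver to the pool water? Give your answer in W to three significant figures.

114000 W

In absolute terms T_C = 290.15 K and T_H = 300.95 K, so ΔT = 10.80 K.
COP_Carnot = T_H/ΔT = 300.95/10.80 = 27.87.
The heat pump delivers Q̇_H = COP × Ẇ = 118700 W; the resistance heater delivers Ẇ = 4260 W.
Extra = (COP − 1)·Ẇ = 114400 W.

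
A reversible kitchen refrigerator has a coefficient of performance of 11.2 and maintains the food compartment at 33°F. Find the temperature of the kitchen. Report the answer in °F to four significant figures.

COP_R = T_C/(T_H − T_C) gives T_H − T_C = T_C/COP.
With T_C = 273.71 K, T_H = 273.71 × (1 + 1/11.2) = 298.14 K.
Converting, 298.14 K = 76.99°F.

76.99 °F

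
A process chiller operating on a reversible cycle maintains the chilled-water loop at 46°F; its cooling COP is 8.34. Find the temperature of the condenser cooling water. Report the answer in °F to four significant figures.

106.6 °F

COP_R = T_C/(T_H − T_C) gives T_H − T_C = T_C/COP.
With T_C = 280.93 K, T_H = 280.93 × (1 + 1/8.34) = 314.61 K.
Converting, 314.61 K = 106.63°F.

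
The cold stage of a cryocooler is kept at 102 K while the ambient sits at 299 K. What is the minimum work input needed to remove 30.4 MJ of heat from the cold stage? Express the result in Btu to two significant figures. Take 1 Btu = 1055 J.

56000 Btu

The reservoir spacing is ΔT = 299 − 102 = 197.0 K.
The reversible limit is COP_R = T_C/ΔT = 0.5178, so W_min = Q_C/COP = Q_C·ΔT/T_C.
W_min = 30.40 × 197.0/102.00 = 58.71 MJ = 55650 Btu.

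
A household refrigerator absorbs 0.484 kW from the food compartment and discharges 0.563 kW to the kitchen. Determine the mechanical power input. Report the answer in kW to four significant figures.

0.07900 kW

For a cyclic device the first law requires Q̇_H = Q̇_C + Ẇ.
Ẇ = Q̇_H − Q̇_C = 0.07900 kW.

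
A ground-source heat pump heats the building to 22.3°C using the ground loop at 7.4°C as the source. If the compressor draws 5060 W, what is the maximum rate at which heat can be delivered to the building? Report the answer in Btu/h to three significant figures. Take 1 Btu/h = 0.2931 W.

342000 Btu/h

In absolute terms T_C = 280.55 K and T_H = 295.45 K, so ΔT = 14.90 K.
COP_Carnot = T_H/ΔT = 295.45/14.90 = 19.83.
Q̇_max = COP_Carnot × Ẇ = 19.83 × 5060 W = 100300 W = 342300 Btu/h.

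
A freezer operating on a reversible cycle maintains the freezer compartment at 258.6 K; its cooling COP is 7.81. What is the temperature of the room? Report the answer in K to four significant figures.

291.7 K

COP_R = T_C/(T_H − T_C) gives T_H − T_C = T_C/COP.
With T_C = 258.60 K, T_H = 258.60 × (1 + 1/7.81) = 291.71 K.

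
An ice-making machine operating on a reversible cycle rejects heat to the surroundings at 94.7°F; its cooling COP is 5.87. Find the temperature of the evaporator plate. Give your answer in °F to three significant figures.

For a Carnot refrigerator COP_R = T_C/(T_H − T_C), so T_C = COP·T_H/(1 + COP).
With T_H = 307.98 K, T_C = 5.87 × 307.98/6.870 = 263.15 K.
Converting, 263.15 K = 14.01°F.

14.0 °F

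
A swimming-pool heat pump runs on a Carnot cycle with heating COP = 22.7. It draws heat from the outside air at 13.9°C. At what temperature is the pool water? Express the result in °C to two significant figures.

COP_HP = T_H/(T_H − T_C) rearranges to T_H = COP·T_C/(COP − 1).
With T_C = 287.05 K, T_H = 22.7 × 287.05/21.70 = 300.28 K.
Converting, 300.28 K = 27.13°C.

27 °C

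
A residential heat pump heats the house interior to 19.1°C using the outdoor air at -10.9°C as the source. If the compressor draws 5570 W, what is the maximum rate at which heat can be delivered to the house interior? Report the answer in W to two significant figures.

54000 W

In absolute terms T_C = 262.25 K and T_H = 292.25 K, so ΔT = 30.00 K.
COP_Carnot = T_H/ΔT = 292.25/30.00 = 9.742.
Q̇_max = COP_Carnot × Ẇ = 9.742 × 5570 W = 54260 W.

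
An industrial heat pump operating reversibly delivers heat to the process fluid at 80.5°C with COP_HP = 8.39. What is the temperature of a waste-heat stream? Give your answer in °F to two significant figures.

100 °F

COP_HP = T_H/(T_H − T_C) gives T_H − T_C = T_H/COP.
With T_H = 353.65 K, T_C = 353.65 × (1 − 1/8.39) = 311.50 K.
Converting, 311.50 K = 101.03°F.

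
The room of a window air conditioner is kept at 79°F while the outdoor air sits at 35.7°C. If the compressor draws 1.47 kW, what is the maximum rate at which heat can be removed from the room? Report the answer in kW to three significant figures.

In absolute terms T_C = 299.26 K and T_H = 308.85 K, so ΔT = 9.589 K.
COP_Carnot = T_C/ΔT = 299.26/9.589 = 31.21.
Q̇_max = COP_Carnot × Ẇ = 31.21 × 1.470 kW = 45.88 kW.

45.9 kW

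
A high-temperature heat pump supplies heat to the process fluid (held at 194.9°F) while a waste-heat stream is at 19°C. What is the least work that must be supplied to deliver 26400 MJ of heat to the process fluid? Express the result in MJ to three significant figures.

5190 MJ

In absolute terms T_C = 292.15 K and T_H = 363.65 K, so ΔT = 71.50 K.
The reversible limit is COP_HP = T_H/ΔT = 5.086, so W_min = Q_H/COP = Q_H·ΔT/T_H.
W_min = 26400 × 71.50/363.65 = 5191 MJ.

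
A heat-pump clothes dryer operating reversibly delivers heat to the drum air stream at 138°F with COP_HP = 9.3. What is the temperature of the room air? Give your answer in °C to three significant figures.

23.2 °C

COP_HP = T_H/(T_H − T_C) gives T_H − T_C = T_H/COP.
With T_H = 332.04 K, T_C = 332.04 × (1 − 1/9.3) = 296.34 K.
Converting, 296.34 K = 23.19°C.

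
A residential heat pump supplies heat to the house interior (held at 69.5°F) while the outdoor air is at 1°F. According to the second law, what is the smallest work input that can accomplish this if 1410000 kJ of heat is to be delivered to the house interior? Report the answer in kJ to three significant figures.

In absolute terms T_C = 255.93 K and T_H = 293.98 K, so ΔT = 38.06 K.
The reversible limit is COP_HP = T_H/ΔT = 7.725, so W_min = Q_H/COP = Q_H·ΔT/T_H.
W_min = 1410000 × 38.06/293.98 = 182500 kJ.

183000 kJ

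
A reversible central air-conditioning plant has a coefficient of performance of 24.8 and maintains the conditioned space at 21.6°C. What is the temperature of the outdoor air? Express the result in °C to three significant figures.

COP_R = T_C/(T_H − T_C) gives T_H − T_C = T_C/COP.
With T_C = 294.75 K, T_H = 294.75 × (1 + 1/24.8) = 306.64 K.
Converting, 306.64 K = 33.49°C.

33.5 °C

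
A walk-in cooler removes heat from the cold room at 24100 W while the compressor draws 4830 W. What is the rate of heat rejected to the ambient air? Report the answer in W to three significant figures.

For a cyclic device the first law requires Q̇_H = Q̇_C + Ẇ.
Q̇_H = Q̇_C + Ẇ = 28930 W.

28900 W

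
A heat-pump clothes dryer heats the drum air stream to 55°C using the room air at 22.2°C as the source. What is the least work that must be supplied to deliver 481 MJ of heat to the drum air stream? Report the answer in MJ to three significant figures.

In absolute terms T_C = 295.35 K and T_H = 328.15 K, so ΔT = 32.80 K.
The reversible limit is COP_HP = T_H/ΔT = 10.00, so W_min = Q_H/COP = Q_H·ΔT/T_H.
W_min = 481.0 × 32.80/328.15 = 48.08 MJ.

48.1 MJ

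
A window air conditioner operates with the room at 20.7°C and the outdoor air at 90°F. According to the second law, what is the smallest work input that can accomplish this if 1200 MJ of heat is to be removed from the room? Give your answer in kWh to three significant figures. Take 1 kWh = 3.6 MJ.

In absolute terms T_C = 293.85 K and T_H = 305.37 K, so ΔT = 11.52 K.
The reversible limit is COP_R = T_C/ΔT = 25.50, so W_min = Q_C/COP = Q_C·ΔT/T_C.
W_min = 1200 × 11.52/293.85 = 47.05 MJ = 13.07 kWh.

13.1 kWh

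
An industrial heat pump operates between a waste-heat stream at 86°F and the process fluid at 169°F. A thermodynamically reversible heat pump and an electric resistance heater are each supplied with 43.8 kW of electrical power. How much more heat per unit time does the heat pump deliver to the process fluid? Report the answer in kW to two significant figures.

290 kW

In absolute terms T_C = 303.15 K and T_H = 349.26 K, so ΔT = 46.11 K.
COP_Carnot = T_H/ΔT = 349.26/46.11 = 7.574.
The heat pump delivers Q̇_H = COP × Ẇ = 331.8 kW; the resistance heater delivers Ẇ = 43.80 kW.
Extra = (COP − 1)·Ẇ = 288.0 kW.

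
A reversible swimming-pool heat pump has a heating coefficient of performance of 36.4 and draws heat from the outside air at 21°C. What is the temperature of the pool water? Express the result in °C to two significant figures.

COP_HP = T_H/(T_H − T_C) rearranges to T_H = COP·T_C/(COP − 1).
With T_C = 294.15 K, T_H = 36.4 × 294.15/35.40 = 302.46 K.
Converting, 302.46 K = 29.31°C.

29 °C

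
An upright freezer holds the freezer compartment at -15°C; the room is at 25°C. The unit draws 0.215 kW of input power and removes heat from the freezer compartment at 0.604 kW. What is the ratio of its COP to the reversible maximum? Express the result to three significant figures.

0.435

COP_actual = Q̇_C/Ẇ = 0.6040/0.2150 = 2.809.
In absolute terms T_C = 258.15 K and T_H = 298.15 K, so ΔT = 40.00 K.
COP_Carnot = T_C/ΔT = 258.15/40.00 = 6.454.
η_II = COP_actual/COP_Carnot = 2.809/6.454 = 0.4353.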